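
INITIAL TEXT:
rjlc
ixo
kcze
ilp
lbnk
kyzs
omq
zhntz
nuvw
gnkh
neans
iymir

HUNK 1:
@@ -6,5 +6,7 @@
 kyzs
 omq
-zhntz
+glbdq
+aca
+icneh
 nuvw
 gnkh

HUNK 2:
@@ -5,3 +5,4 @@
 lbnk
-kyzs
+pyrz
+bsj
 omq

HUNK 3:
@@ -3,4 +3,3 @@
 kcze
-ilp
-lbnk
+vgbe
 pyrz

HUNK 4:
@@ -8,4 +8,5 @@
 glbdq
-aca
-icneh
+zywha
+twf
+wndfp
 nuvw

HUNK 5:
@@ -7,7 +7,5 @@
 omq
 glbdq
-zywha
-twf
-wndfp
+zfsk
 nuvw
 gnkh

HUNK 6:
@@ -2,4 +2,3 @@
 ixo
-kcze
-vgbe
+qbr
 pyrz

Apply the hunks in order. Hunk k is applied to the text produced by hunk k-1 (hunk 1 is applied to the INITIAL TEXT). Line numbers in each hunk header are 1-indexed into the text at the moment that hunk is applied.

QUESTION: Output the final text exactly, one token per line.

Hunk 1: at line 6 remove [zhntz] add [glbdq,aca,icneh] -> 14 lines: rjlc ixo kcze ilp lbnk kyzs omq glbdq aca icneh nuvw gnkh neans iymir
Hunk 2: at line 5 remove [kyzs] add [pyrz,bsj] -> 15 lines: rjlc ixo kcze ilp lbnk pyrz bsj omq glbdq aca icneh nuvw gnkh neans iymir
Hunk 3: at line 3 remove [ilp,lbnk] add [vgbe] -> 14 lines: rjlc ixo kcze vgbe pyrz bsj omq glbdq aca icneh nuvw gnkh neans iymir
Hunk 4: at line 8 remove [aca,icneh] add [zywha,twf,wndfp] -> 15 lines: rjlc ixo kcze vgbe pyrz bsj omq glbdq zywha twf wndfp nuvw gnkh neans iymir
Hunk 5: at line 7 remove [zywha,twf,wndfp] add [zfsk] -> 13 lines: rjlc ixo kcze vgbe pyrz bsj omq glbdq zfsk nuvw gnkh neans iymir
Hunk 6: at line 2 remove [kcze,vgbe] add [qbr] -> 12 lines: rjlc ixo qbr pyrz bsj omq glbdq zfsk nuvw gnkh neans iymir

Answer: rjlc
ixo
qbr
pyrz
bsj
omq
glbdq
zfsk
nuvw
gnkh
neans
iymir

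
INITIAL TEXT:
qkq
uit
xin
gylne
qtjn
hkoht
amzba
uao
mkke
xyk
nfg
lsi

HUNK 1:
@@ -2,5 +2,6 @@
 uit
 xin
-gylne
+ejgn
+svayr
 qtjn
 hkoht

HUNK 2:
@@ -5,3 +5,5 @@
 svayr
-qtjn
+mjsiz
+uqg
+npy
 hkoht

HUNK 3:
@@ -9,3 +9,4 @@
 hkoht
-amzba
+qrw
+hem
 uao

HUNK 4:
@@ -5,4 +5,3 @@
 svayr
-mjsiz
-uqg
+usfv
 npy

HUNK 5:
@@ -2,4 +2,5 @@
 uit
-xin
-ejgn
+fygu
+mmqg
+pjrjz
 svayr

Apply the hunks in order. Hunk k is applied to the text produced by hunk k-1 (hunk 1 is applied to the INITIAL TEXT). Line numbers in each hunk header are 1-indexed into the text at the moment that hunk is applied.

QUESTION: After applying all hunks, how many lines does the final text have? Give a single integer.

Hunk 1: at line 2 remove [gylne] add [ejgn,svayr] -> 13 lines: qkq uit xin ejgn svayr qtjn hkoht amzba uao mkke xyk nfg lsi
Hunk 2: at line 5 remove [qtjn] add [mjsiz,uqg,npy] -> 15 lines: qkq uit xin ejgn svayr mjsiz uqg npy hkoht amzba uao mkke xyk nfg lsi
Hunk 3: at line 9 remove [amzba] add [qrw,hem] -> 16 lines: qkq uit xin ejgn svayr mjsiz uqg npy hkoht qrw hem uao mkke xyk nfg lsi
Hunk 4: at line 5 remove [mjsiz,uqg] add [usfv] -> 15 lines: qkq uit xin ejgn svayr usfv npy hkoht qrw hem uao mkke xyk nfg lsi
Hunk 5: at line 2 remove [xin,ejgn] add [fygu,mmqg,pjrjz] -> 16 lines: qkq uit fygu mmqg pjrjz svayr usfv npy hkoht qrw hem uao mkke xyk nfg lsi
Final line count: 16

Answer: 16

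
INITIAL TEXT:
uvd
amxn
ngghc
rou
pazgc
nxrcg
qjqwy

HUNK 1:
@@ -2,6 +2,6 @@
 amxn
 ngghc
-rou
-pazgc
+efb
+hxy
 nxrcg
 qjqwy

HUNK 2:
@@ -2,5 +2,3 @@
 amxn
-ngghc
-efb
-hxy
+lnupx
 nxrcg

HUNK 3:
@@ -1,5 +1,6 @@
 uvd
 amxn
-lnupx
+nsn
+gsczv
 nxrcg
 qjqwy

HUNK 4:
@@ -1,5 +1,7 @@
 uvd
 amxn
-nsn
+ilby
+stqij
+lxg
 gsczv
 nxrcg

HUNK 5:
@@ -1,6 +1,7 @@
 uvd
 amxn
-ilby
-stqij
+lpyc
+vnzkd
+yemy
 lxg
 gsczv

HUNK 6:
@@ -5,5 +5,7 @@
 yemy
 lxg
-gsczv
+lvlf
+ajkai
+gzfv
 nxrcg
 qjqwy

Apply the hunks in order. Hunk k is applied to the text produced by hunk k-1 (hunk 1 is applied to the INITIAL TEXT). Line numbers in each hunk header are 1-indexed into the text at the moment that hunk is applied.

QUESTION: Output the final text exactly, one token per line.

Hunk 1: at line 2 remove [rou,pazgc] add [efb,hxy] -> 7 lines: uvd amxn ngghc efb hxy nxrcg qjqwy
Hunk 2: at line 2 remove [ngghc,efb,hxy] add [lnupx] -> 5 lines: uvd amxn lnupx nxrcg qjqwy
Hunk 3: at line 1 remove [lnupx] add [nsn,gsczv] -> 6 lines: uvd amxn nsn gsczv nxrcg qjqwy
Hunk 4: at line 1 remove [nsn] add [ilby,stqij,lxg] -> 8 lines: uvd amxn ilby stqij lxg gsczv nxrcg qjqwy
Hunk 5: at line 1 remove [ilby,stqij] add [lpyc,vnzkd,yemy] -> 9 lines: uvd amxn lpyc vnzkd yemy lxg gsczv nxrcg qjqwy
Hunk 6: at line 5 remove [gsczv] add [lvlf,ajkai,gzfv] -> 11 lines: uvd amxn lpyc vnzkd yemy lxg lvlf ajkai gzfv nxrcg qjqwy

Answer: uvd
amxn
lpyc
vnzkd
yemy
lxg
lvlf
ajkai
gzfv
nxrcg
qjqwy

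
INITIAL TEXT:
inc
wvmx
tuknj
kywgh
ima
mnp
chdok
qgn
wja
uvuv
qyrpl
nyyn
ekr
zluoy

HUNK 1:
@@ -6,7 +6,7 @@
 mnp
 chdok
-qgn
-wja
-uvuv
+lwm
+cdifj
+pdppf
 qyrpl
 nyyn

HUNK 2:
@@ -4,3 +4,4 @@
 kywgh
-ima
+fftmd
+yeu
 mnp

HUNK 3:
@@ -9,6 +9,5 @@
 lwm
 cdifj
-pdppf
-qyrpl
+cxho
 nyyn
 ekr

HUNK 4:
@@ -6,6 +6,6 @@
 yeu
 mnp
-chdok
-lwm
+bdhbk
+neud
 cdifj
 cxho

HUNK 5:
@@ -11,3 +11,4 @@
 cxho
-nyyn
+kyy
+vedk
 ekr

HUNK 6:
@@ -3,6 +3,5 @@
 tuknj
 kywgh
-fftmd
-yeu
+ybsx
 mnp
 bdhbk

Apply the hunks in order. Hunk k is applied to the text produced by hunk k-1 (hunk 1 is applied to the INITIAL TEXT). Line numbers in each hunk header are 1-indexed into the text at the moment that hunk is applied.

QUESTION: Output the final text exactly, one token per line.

Answer: inc
wvmx
tuknj
kywgh
ybsx
mnp
bdhbk
neud
cdifj
cxho
kyy
vedk
ekr
zluoy

Derivation:
Hunk 1: at line 6 remove [qgn,wja,uvuv] add [lwm,cdifj,pdppf] -> 14 lines: inc wvmx tuknj kywgh ima mnp chdok lwm cdifj pdppf qyrpl nyyn ekr zluoy
Hunk 2: at line 4 remove [ima] add [fftmd,yeu] -> 15 lines: inc wvmx tuknj kywgh fftmd yeu mnp chdok lwm cdifj pdppf qyrpl nyyn ekr zluoy
Hunk 3: at line 9 remove [pdppf,qyrpl] add [cxho] -> 14 lines: inc wvmx tuknj kywgh fftmd yeu mnp chdok lwm cdifj cxho nyyn ekr zluoy
Hunk 4: at line 6 remove [chdok,lwm] add [bdhbk,neud] -> 14 lines: inc wvmx tuknj kywgh fftmd yeu mnp bdhbk neud cdifj cxho nyyn ekr zluoy
Hunk 5: at line 11 remove [nyyn] add [kyy,vedk] -> 15 lines: inc wvmx tuknj kywgh fftmd yeu mnp bdhbk neud cdifj cxho kyy vedk ekr zluoy
Hunk 6: at line 3 remove [fftmd,yeu] add [ybsx] -> 14 lines: inc wvmx tuknj kywgh ybsx mnp bdhbk neud cdifj cxho kyy vedk ekr zluoy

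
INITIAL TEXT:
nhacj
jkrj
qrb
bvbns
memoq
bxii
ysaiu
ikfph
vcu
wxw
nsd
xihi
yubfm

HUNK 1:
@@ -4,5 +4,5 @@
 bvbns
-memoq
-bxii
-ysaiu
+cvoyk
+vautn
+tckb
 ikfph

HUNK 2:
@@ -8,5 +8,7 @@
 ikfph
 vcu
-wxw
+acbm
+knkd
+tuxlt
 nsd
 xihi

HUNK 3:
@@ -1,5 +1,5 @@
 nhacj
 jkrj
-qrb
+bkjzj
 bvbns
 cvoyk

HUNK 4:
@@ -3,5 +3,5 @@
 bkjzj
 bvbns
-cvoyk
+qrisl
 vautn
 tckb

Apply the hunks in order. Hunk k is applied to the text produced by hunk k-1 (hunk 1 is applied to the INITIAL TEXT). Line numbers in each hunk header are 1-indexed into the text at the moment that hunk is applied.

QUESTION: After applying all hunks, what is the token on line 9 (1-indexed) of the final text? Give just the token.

Answer: vcu

Derivation:
Hunk 1: at line 4 remove [memoq,bxii,ysaiu] add [cvoyk,vautn,tckb] -> 13 lines: nhacj jkrj qrb bvbns cvoyk vautn tckb ikfph vcu wxw nsd xihi yubfm
Hunk 2: at line 8 remove [wxw] add [acbm,knkd,tuxlt] -> 15 lines: nhacj jkrj qrb bvbns cvoyk vautn tckb ikfph vcu acbm knkd tuxlt nsd xihi yubfm
Hunk 3: at line 1 remove [qrb] add [bkjzj] -> 15 lines: nhacj jkrj bkjzj bvbns cvoyk vautn tckb ikfph vcu acbm knkd tuxlt nsd xihi yubfm
Hunk 4: at line 3 remove [cvoyk] add [qrisl] -> 15 lines: nhacj jkrj bkjzj bvbns qrisl vautn tckb ikfph vcu acbm knkd tuxlt nsd xihi yubfm
Final line 9: vcu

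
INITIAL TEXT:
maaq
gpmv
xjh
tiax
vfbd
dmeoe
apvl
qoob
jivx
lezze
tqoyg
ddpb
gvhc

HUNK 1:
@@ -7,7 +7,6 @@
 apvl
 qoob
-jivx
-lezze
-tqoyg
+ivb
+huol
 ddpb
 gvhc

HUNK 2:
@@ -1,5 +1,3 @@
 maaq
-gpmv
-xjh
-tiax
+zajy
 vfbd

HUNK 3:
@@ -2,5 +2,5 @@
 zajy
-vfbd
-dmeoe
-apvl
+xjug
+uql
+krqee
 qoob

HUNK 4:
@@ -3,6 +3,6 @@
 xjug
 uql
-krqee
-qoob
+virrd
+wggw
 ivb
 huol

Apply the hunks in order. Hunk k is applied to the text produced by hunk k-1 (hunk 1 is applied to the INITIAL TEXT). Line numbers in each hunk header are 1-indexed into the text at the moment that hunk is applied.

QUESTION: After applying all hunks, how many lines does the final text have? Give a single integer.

Answer: 10

Derivation:
Hunk 1: at line 7 remove [jivx,lezze,tqoyg] add [ivb,huol] -> 12 lines: maaq gpmv xjh tiax vfbd dmeoe apvl qoob ivb huol ddpb gvhc
Hunk 2: at line 1 remove [gpmv,xjh,tiax] add [zajy] -> 10 lines: maaq zajy vfbd dmeoe apvl qoob ivb huol ddpb gvhc
Hunk 3: at line 2 remove [vfbd,dmeoe,apvl] add [xjug,uql,krqee] -> 10 lines: maaq zajy xjug uql krqee qoob ivb huol ddpb gvhc
Hunk 4: at line 3 remove [krqee,qoob] add [virrd,wggw] -> 10 lines: maaq zajy xjug uql virrd wggw ivb huol ddpb gvhc
Final line count: 10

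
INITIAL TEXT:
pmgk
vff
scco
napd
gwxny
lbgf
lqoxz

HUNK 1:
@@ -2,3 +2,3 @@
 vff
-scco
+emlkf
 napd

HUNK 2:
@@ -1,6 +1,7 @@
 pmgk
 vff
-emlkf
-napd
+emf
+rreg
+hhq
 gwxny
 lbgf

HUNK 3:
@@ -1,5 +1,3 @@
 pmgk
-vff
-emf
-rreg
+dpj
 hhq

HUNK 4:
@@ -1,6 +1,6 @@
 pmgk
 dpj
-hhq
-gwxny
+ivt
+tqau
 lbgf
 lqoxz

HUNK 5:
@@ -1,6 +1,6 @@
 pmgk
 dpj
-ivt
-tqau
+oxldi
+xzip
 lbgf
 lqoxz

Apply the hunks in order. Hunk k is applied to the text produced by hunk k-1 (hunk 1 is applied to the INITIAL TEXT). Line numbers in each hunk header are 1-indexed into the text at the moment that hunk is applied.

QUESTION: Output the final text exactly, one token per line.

Answer: pmgk
dpj
oxldi
xzip
lbgf
lqoxz

Derivation:
Hunk 1: at line 2 remove [scco] add [emlkf] -> 7 lines: pmgk vff emlkf napd gwxny lbgf lqoxz
Hunk 2: at line 1 remove [emlkf,napd] add [emf,rreg,hhq] -> 8 lines: pmgk vff emf rreg hhq gwxny lbgf lqoxz
Hunk 3: at line 1 remove [vff,emf,rreg] add [dpj] -> 6 lines: pmgk dpj hhq gwxny lbgf lqoxz
Hunk 4: at line 1 remove [hhq,gwxny] add [ivt,tqau] -> 6 lines: pmgk dpj ivt tqau lbgf lqoxz
Hunk 5: at line 1 remove [ivt,tqau] add [oxldi,xzip] -> 6 lines: pmgk dpj oxldi xzip lbgf lqoxz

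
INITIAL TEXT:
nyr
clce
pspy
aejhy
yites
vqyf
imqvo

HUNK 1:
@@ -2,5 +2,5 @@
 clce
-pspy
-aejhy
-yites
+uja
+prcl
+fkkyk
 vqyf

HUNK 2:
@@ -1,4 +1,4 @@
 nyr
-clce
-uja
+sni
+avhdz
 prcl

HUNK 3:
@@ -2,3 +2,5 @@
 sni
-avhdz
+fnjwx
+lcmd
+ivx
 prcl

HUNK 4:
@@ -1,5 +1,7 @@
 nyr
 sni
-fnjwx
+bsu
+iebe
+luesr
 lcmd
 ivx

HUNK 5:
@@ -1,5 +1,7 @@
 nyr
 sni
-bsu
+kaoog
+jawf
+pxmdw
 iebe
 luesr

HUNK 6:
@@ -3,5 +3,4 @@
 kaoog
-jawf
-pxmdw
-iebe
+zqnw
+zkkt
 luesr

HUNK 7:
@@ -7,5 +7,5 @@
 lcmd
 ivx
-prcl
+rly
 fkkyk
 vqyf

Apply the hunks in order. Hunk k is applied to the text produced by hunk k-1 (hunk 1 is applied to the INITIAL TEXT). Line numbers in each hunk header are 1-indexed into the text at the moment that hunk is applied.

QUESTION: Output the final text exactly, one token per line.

Hunk 1: at line 2 remove [pspy,aejhy,yites] add [uja,prcl,fkkyk] -> 7 lines: nyr clce uja prcl fkkyk vqyf imqvo
Hunk 2: at line 1 remove [clce,uja] add [sni,avhdz] -> 7 lines: nyr sni avhdz prcl fkkyk vqyf imqvo
Hunk 3: at line 2 remove [avhdz] add [fnjwx,lcmd,ivx] -> 9 lines: nyr sni fnjwx lcmd ivx prcl fkkyk vqyf imqvo
Hunk 4: at line 1 remove [fnjwx] add [bsu,iebe,luesr] -> 11 lines: nyr sni bsu iebe luesr lcmd ivx prcl fkkyk vqyf imqvo
Hunk 5: at line 1 remove [bsu] add [kaoog,jawf,pxmdw] -> 13 lines: nyr sni kaoog jawf pxmdw iebe luesr lcmd ivx prcl fkkyk vqyf imqvo
Hunk 6: at line 3 remove [jawf,pxmdw,iebe] add [zqnw,zkkt] -> 12 lines: nyr sni kaoog zqnw zkkt luesr lcmd ivx prcl fkkyk vqyf imqvo
Hunk 7: at line 7 remove [prcl] add [rly] -> 12 lines: nyr sni kaoog zqnw zkkt luesr lcmd ivx rly fkkyk vqyf imqvo

Answer: nyr
sni
kaoog
zqnw
zkkt
luesr
lcmd
ivx
rly
fkkyk
vqyf
imqvo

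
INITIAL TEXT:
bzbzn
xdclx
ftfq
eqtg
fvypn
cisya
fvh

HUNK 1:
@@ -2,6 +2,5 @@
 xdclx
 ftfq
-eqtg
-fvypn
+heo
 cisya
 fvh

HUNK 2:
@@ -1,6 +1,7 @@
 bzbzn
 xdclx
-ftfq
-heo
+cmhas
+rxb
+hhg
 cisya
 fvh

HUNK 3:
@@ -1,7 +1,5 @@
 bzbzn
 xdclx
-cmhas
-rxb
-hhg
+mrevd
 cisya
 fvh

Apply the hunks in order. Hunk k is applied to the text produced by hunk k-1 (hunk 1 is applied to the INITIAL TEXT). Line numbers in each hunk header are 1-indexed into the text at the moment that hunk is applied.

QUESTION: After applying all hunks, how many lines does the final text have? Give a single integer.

Answer: 5

Derivation:
Hunk 1: at line 2 remove [eqtg,fvypn] add [heo] -> 6 lines: bzbzn xdclx ftfq heo cisya fvh
Hunk 2: at line 1 remove [ftfq,heo] add [cmhas,rxb,hhg] -> 7 lines: bzbzn xdclx cmhas rxb hhg cisya fvh
Hunk 3: at line 1 remove [cmhas,rxb,hhg] add [mrevd] -> 5 lines: bzbzn xdclx mrevd cisya fvh
Final line count: 5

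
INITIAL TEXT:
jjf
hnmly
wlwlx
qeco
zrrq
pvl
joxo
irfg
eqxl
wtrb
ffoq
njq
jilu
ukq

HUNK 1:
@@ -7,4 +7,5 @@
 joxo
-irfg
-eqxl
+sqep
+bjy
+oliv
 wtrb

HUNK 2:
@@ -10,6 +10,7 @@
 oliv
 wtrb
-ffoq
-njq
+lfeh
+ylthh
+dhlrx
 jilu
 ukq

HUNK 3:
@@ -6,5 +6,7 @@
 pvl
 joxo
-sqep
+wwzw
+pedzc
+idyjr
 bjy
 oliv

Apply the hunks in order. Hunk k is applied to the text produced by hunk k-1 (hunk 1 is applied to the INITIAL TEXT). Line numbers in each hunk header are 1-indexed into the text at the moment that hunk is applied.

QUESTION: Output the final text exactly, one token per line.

Answer: jjf
hnmly
wlwlx
qeco
zrrq
pvl
joxo
wwzw
pedzc
idyjr
bjy
oliv
wtrb
lfeh
ylthh
dhlrx
jilu
ukq

Derivation:
Hunk 1: at line 7 remove [irfg,eqxl] add [sqep,bjy,oliv] -> 15 lines: jjf hnmly wlwlx qeco zrrq pvl joxo sqep bjy oliv wtrb ffoq njq jilu ukq
Hunk 2: at line 10 remove [ffoq,njq] add [lfeh,ylthh,dhlrx] -> 16 lines: jjf hnmly wlwlx qeco zrrq pvl joxo sqep bjy oliv wtrb lfeh ylthh dhlrx jilu ukq
Hunk 3: at line 6 remove [sqep] add [wwzw,pedzc,idyjr] -> 18 lines: jjf hnmly wlwlx qeco zrrq pvl joxo wwzw pedzc idyjr bjy oliv wtrb lfeh ylthh dhlrx jilu ukq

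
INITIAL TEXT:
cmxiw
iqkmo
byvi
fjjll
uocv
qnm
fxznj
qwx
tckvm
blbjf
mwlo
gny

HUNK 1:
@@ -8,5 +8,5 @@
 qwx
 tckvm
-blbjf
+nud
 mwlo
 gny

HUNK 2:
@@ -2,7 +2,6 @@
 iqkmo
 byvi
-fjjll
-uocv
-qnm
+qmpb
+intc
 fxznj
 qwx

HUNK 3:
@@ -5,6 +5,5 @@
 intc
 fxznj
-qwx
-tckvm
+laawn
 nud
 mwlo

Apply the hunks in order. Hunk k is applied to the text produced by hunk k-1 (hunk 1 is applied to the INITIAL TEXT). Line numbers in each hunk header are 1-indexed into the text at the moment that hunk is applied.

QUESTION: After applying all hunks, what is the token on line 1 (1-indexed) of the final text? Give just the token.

Hunk 1: at line 8 remove [blbjf] add [nud] -> 12 lines: cmxiw iqkmo byvi fjjll uocv qnm fxznj qwx tckvm nud mwlo gny
Hunk 2: at line 2 remove [fjjll,uocv,qnm] add [qmpb,intc] -> 11 lines: cmxiw iqkmo byvi qmpb intc fxznj qwx tckvm nud mwlo gny
Hunk 3: at line 5 remove [qwx,tckvm] add [laawn] -> 10 lines: cmxiw iqkmo byvi qmpb intc fxznj laawn nud mwlo gny
Final line 1: cmxiw

Answer: cmxiw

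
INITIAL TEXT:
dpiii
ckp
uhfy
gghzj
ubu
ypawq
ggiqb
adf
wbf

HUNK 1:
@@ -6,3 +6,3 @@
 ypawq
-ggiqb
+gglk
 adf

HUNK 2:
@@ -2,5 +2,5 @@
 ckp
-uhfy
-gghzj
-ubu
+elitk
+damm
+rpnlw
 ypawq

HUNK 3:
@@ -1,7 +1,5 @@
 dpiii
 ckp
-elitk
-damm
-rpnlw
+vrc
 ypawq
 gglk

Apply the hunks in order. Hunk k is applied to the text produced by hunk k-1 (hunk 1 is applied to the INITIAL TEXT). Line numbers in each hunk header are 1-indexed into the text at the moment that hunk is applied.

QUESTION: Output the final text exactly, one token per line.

Answer: dpiii
ckp
vrc
ypawq
gglk
adf
wbf

Derivation:
Hunk 1: at line 6 remove [ggiqb] add [gglk] -> 9 lines: dpiii ckp uhfy gghzj ubu ypawq gglk adf wbf
Hunk 2: at line 2 remove [uhfy,gghzj,ubu] add [elitk,damm,rpnlw] -> 9 lines: dpiii ckp elitk damm rpnlw ypawq gglk adf wbf
Hunk 3: at line 1 remove [elitk,damm,rpnlw] add [vrc] -> 7 lines: dpiii ckp vrc ypawq gglk adf wbf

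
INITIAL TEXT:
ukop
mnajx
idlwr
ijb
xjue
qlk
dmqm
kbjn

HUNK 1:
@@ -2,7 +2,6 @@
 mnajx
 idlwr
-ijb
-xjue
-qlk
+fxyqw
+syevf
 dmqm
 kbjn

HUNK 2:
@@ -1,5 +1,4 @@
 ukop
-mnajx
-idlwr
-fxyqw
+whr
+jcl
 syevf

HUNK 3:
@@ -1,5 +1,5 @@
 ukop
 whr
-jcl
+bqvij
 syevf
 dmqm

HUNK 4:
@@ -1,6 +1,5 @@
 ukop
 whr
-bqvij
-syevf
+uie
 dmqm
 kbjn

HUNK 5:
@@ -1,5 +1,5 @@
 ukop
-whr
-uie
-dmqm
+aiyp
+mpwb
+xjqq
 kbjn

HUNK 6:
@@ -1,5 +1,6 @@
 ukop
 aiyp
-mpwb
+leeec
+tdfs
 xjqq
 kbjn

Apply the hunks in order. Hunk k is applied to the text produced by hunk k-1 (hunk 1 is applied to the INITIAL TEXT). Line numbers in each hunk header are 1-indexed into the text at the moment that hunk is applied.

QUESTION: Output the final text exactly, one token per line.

Hunk 1: at line 2 remove [ijb,xjue,qlk] add [fxyqw,syevf] -> 7 lines: ukop mnajx idlwr fxyqw syevf dmqm kbjn
Hunk 2: at line 1 remove [mnajx,idlwr,fxyqw] add [whr,jcl] -> 6 lines: ukop whr jcl syevf dmqm kbjn
Hunk 3: at line 1 remove [jcl] add [bqvij] -> 6 lines: ukop whr bqvij syevf dmqm kbjn
Hunk 4: at line 1 remove [bqvij,syevf] add [uie] -> 5 lines: ukop whr uie dmqm kbjn
Hunk 5: at line 1 remove [whr,uie,dmqm] add [aiyp,mpwb,xjqq] -> 5 lines: ukop aiyp mpwb xjqq kbjn
Hunk 6: at line 1 remove [mpwb] add [leeec,tdfs] -> 6 lines: ukop aiyp leeec tdfs xjqq kbjn

Answer: ukop
aiyp
leeec
tdfs
xjqq
kbjn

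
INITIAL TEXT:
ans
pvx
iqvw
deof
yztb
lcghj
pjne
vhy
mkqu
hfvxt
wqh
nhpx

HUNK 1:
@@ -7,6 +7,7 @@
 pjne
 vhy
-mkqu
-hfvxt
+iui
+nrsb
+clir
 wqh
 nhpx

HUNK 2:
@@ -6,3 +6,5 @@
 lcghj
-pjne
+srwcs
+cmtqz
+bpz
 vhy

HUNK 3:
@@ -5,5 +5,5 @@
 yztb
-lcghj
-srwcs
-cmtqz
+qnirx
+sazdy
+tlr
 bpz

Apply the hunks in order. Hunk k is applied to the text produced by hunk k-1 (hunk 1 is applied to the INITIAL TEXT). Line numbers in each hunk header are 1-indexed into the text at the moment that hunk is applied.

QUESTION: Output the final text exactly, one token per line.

Hunk 1: at line 7 remove [mkqu,hfvxt] add [iui,nrsb,clir] -> 13 lines: ans pvx iqvw deof yztb lcghj pjne vhy iui nrsb clir wqh nhpx
Hunk 2: at line 6 remove [pjne] add [srwcs,cmtqz,bpz] -> 15 lines: ans pvx iqvw deof yztb lcghj srwcs cmtqz bpz vhy iui nrsb clir wqh nhpx
Hunk 3: at line 5 remove [lcghj,srwcs,cmtqz] add [qnirx,sazdy,tlr] -> 15 lines: ans pvx iqvw deof yztb qnirx sazdy tlr bpz vhy iui nrsb clir wqh nhpx

Answer: ans
pvx
iqvw
deof
yztb
qnirx
sazdy
tlr
bpz
vhy
iui
nrsb
clir
wqh
nhpx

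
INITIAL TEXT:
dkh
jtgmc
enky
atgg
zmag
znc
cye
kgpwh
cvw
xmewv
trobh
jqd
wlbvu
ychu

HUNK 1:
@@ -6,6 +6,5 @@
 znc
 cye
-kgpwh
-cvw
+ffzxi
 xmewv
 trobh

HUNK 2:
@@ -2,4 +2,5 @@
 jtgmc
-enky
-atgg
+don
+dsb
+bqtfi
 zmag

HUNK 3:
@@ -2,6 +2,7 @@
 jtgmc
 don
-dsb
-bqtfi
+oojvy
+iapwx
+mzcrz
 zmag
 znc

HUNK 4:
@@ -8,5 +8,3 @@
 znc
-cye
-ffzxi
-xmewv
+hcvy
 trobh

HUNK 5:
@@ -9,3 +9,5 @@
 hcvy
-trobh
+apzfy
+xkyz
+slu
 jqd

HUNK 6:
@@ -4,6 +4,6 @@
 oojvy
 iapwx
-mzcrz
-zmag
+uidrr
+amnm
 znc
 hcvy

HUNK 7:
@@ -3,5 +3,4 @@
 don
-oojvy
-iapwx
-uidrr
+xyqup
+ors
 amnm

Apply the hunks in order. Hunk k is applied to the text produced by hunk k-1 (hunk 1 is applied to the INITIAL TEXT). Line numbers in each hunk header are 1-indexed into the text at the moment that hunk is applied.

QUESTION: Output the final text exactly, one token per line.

Hunk 1: at line 6 remove [kgpwh,cvw] add [ffzxi] -> 13 lines: dkh jtgmc enky atgg zmag znc cye ffzxi xmewv trobh jqd wlbvu ychu
Hunk 2: at line 2 remove [enky,atgg] add [don,dsb,bqtfi] -> 14 lines: dkh jtgmc don dsb bqtfi zmag znc cye ffzxi xmewv trobh jqd wlbvu ychu
Hunk 3: at line 2 remove [dsb,bqtfi] add [oojvy,iapwx,mzcrz] -> 15 lines: dkh jtgmc don oojvy iapwx mzcrz zmag znc cye ffzxi xmewv trobh jqd wlbvu ychu
Hunk 4: at line 8 remove [cye,ffzxi,xmewv] add [hcvy] -> 13 lines: dkh jtgmc don oojvy iapwx mzcrz zmag znc hcvy trobh jqd wlbvu ychu
Hunk 5: at line 9 remove [trobh] add [apzfy,xkyz,slu] -> 15 lines: dkh jtgmc don oojvy iapwx mzcrz zmag znc hcvy apzfy xkyz slu jqd wlbvu ychu
Hunk 6: at line 4 remove [mzcrz,zmag] add [uidrr,amnm] -> 15 lines: dkh jtgmc don oojvy iapwx uidrr amnm znc hcvy apzfy xkyz slu jqd wlbvu ychu
Hunk 7: at line 3 remove [oojvy,iapwx,uidrr] add [xyqup,ors] -> 14 lines: dkh jtgmc don xyqup ors amnm znc hcvy apzfy xkyz slu jqd wlbvu ychu

Answer: dkh
jtgmc
don
xyqup
ors
amnm
znc
hcvy
apzfy
xkyz
slu
jqd
wlbvu
ychu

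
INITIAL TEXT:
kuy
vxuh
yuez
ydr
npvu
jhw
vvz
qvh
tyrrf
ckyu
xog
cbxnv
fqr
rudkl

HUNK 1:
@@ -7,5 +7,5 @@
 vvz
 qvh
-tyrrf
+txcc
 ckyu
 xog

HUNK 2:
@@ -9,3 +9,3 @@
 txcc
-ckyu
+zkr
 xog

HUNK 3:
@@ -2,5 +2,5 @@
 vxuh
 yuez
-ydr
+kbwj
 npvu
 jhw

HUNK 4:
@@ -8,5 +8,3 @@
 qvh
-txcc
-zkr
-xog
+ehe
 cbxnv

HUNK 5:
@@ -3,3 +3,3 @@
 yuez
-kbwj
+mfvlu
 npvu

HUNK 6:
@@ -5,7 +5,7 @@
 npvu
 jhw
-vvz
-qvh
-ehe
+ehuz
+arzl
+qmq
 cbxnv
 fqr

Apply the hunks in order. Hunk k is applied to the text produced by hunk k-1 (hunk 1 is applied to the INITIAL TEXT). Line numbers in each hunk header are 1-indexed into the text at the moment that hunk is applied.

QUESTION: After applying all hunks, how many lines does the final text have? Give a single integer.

Hunk 1: at line 7 remove [tyrrf] add [txcc] -> 14 lines: kuy vxuh yuez ydr npvu jhw vvz qvh txcc ckyu xog cbxnv fqr rudkl
Hunk 2: at line 9 remove [ckyu] add [zkr] -> 14 lines: kuy vxuh yuez ydr npvu jhw vvz qvh txcc zkr xog cbxnv fqr rudkl
Hunk 3: at line 2 remove [ydr] add [kbwj] -> 14 lines: kuy vxuh yuez kbwj npvu jhw vvz qvh txcc zkr xog cbxnv fqr rudkl
Hunk 4: at line 8 remove [txcc,zkr,xog] add [ehe] -> 12 lines: kuy vxuh yuez kbwj npvu jhw vvz qvh ehe cbxnv fqr rudkl
Hunk 5: at line 3 remove [kbwj] add [mfvlu] -> 12 lines: kuy vxuh yuez mfvlu npvu jhw vvz qvh ehe cbxnv fqr rudkl
Hunk 6: at line 5 remove [vvz,qvh,ehe] add [ehuz,arzl,qmq] -> 12 lines: kuy vxuh yuez mfvlu npvu jhw ehuz arzl qmq cbxnv fqr rudkl
Final line count: 12

Answer: 12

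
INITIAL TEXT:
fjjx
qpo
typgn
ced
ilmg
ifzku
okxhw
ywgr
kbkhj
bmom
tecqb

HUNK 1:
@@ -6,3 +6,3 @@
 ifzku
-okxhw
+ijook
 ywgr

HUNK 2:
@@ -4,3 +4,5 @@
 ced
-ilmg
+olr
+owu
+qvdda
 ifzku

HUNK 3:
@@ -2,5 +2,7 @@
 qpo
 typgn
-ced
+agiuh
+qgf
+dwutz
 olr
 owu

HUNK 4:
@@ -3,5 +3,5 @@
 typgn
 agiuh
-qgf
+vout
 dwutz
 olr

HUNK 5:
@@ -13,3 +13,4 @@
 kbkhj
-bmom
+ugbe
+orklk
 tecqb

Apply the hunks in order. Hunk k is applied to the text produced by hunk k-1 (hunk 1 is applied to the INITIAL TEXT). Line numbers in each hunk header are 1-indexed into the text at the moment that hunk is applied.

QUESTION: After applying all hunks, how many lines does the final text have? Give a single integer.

Hunk 1: at line 6 remove [okxhw] add [ijook] -> 11 lines: fjjx qpo typgn ced ilmg ifzku ijook ywgr kbkhj bmom tecqb
Hunk 2: at line 4 remove [ilmg] add [olr,owu,qvdda] -> 13 lines: fjjx qpo typgn ced olr owu qvdda ifzku ijook ywgr kbkhj bmom tecqb
Hunk 3: at line 2 remove [ced] add [agiuh,qgf,dwutz] -> 15 lines: fjjx qpo typgn agiuh qgf dwutz olr owu qvdda ifzku ijook ywgr kbkhj bmom tecqb
Hunk 4: at line 3 remove [qgf] add [vout] -> 15 lines: fjjx qpo typgn agiuh vout dwutz olr owu qvdda ifzku ijook ywgr kbkhj bmom tecqb
Hunk 5: at line 13 remove [bmom] add [ugbe,orklk] -> 16 lines: fjjx qpo typgn agiuh vout dwutz olr owu qvdda ifzku ijook ywgr kbkhj ugbe orklk tecqb
Final line count: 16

Answer: 16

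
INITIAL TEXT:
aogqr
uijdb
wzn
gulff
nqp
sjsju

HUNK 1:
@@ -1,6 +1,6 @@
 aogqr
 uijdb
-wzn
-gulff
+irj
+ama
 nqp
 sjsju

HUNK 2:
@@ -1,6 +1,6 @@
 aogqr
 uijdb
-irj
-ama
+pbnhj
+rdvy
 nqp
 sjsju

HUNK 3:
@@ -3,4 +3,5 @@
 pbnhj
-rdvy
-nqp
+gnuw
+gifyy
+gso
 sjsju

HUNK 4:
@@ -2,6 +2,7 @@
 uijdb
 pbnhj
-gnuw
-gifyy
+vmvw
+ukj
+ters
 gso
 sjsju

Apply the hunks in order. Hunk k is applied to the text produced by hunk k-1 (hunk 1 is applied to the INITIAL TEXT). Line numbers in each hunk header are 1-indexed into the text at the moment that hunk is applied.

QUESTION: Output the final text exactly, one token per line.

Answer: aogqr
uijdb
pbnhj
vmvw
ukj
ters
gso
sjsju

Derivation:
Hunk 1: at line 1 remove [wzn,gulff] add [irj,ama] -> 6 lines: aogqr uijdb irj ama nqp sjsju
Hunk 2: at line 1 remove [irj,ama] add [pbnhj,rdvy] -> 6 lines: aogqr uijdb pbnhj rdvy nqp sjsju
Hunk 3: at line 3 remove [rdvy,nqp] add [gnuw,gifyy,gso] -> 7 lines: aogqr uijdb pbnhj gnuw gifyy gso sjsju
Hunk 4: at line 2 remove [gnuw,gifyy] add [vmvw,ukj,ters] -> 8 lines: aogqr uijdb pbnhj vmvw ukj ters gso sjsju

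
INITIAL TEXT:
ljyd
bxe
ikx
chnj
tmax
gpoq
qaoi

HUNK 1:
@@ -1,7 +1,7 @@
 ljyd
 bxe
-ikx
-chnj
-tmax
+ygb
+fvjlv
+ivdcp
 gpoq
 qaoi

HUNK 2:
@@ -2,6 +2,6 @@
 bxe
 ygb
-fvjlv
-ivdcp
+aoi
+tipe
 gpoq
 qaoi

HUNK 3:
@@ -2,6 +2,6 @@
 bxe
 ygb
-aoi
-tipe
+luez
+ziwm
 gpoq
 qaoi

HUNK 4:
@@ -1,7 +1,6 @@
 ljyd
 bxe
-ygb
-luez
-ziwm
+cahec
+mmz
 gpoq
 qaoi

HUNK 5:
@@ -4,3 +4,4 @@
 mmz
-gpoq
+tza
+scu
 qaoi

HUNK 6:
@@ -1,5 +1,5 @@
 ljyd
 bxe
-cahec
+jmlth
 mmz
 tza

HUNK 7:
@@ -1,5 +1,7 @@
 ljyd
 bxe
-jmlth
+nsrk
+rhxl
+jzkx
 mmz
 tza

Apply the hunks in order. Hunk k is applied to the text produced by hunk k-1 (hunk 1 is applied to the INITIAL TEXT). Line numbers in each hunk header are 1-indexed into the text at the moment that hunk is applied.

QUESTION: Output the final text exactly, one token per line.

Hunk 1: at line 1 remove [ikx,chnj,tmax] add [ygb,fvjlv,ivdcp] -> 7 lines: ljyd bxe ygb fvjlv ivdcp gpoq qaoi
Hunk 2: at line 2 remove [fvjlv,ivdcp] add [aoi,tipe] -> 7 lines: ljyd bxe ygb aoi tipe gpoq qaoi
Hunk 3: at line 2 remove [aoi,tipe] add [luez,ziwm] -> 7 lines: ljyd bxe ygb luez ziwm gpoq qaoi
Hunk 4: at line 1 remove [ygb,luez,ziwm] add [cahec,mmz] -> 6 lines: ljyd bxe cahec mmz gpoq qaoi
Hunk 5: at line 4 remove [gpoq] add [tza,scu] -> 7 lines: ljyd bxe cahec mmz tza scu qaoi
Hunk 6: at line 1 remove [cahec] add [jmlth] -> 7 lines: ljyd bxe jmlth mmz tza scu qaoi
Hunk 7: at line 1 remove [jmlth] add [nsrk,rhxl,jzkx] -> 9 lines: ljyd bxe nsrk rhxl jzkx mmz tza scu qaoi

Answer: ljyd
bxe
nsrk
rhxl
jzkx
mmz
tza
scu
qaoi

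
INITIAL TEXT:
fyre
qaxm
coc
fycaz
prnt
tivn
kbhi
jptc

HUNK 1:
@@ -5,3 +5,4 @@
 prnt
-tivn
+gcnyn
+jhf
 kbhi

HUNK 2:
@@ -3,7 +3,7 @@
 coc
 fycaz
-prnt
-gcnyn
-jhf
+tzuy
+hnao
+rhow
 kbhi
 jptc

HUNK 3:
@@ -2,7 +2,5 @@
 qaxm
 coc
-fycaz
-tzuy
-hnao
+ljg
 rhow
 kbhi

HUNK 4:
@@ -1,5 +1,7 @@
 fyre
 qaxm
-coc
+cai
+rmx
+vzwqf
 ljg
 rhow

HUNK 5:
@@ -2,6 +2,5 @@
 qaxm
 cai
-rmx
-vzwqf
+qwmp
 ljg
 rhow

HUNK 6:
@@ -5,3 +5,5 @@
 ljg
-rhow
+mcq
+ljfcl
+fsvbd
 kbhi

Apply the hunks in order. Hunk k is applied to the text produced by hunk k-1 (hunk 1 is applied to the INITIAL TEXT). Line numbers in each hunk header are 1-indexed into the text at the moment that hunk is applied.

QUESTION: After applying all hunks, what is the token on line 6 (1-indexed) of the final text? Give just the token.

Hunk 1: at line 5 remove [tivn] add [gcnyn,jhf] -> 9 lines: fyre qaxm coc fycaz prnt gcnyn jhf kbhi jptc
Hunk 2: at line 3 remove [prnt,gcnyn,jhf] add [tzuy,hnao,rhow] -> 9 lines: fyre qaxm coc fycaz tzuy hnao rhow kbhi jptc
Hunk 3: at line 2 remove [fycaz,tzuy,hnao] add [ljg] -> 7 lines: fyre qaxm coc ljg rhow kbhi jptc
Hunk 4: at line 1 remove [coc] add [cai,rmx,vzwqf] -> 9 lines: fyre qaxm cai rmx vzwqf ljg rhow kbhi jptc
Hunk 5: at line 2 remove [rmx,vzwqf] add [qwmp] -> 8 lines: fyre qaxm cai qwmp ljg rhow kbhi jptc
Hunk 6: at line 5 remove [rhow] add [mcq,ljfcl,fsvbd] -> 10 lines: fyre qaxm cai qwmp ljg mcq ljfcl fsvbd kbhi jptc
Final line 6: mcq

Answer: mcq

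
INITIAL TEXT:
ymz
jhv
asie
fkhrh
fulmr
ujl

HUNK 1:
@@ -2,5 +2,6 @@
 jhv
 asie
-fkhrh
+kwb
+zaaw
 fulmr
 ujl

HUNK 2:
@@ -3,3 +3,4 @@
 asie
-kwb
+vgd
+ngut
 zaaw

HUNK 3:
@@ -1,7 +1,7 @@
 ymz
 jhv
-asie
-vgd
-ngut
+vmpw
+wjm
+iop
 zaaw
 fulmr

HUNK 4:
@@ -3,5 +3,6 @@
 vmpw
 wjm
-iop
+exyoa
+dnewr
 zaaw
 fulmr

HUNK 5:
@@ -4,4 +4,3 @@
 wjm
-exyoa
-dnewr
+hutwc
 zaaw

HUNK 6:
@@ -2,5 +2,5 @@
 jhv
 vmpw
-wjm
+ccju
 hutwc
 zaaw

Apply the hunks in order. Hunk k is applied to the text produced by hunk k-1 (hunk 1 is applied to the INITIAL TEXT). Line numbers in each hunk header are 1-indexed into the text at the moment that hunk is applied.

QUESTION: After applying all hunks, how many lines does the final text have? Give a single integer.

Answer: 8

Derivation:
Hunk 1: at line 2 remove [fkhrh] add [kwb,zaaw] -> 7 lines: ymz jhv asie kwb zaaw fulmr ujl
Hunk 2: at line 3 remove [kwb] add [vgd,ngut] -> 8 lines: ymz jhv asie vgd ngut zaaw fulmr ujl
Hunk 3: at line 1 remove [asie,vgd,ngut] add [vmpw,wjm,iop] -> 8 lines: ymz jhv vmpw wjm iop zaaw fulmr ujl
Hunk 4: at line 3 remove [iop] add [exyoa,dnewr] -> 9 lines: ymz jhv vmpw wjm exyoa dnewr zaaw fulmr ujl
Hunk 5: at line 4 remove [exyoa,dnewr] add [hutwc] -> 8 lines: ymz jhv vmpw wjm hutwc zaaw fulmr ujl
Hunk 6: at line 2 remove [wjm] add [ccju] -> 8 lines: ymz jhv vmpw ccju hutwc zaaw fulmr ujl
Final line count: 8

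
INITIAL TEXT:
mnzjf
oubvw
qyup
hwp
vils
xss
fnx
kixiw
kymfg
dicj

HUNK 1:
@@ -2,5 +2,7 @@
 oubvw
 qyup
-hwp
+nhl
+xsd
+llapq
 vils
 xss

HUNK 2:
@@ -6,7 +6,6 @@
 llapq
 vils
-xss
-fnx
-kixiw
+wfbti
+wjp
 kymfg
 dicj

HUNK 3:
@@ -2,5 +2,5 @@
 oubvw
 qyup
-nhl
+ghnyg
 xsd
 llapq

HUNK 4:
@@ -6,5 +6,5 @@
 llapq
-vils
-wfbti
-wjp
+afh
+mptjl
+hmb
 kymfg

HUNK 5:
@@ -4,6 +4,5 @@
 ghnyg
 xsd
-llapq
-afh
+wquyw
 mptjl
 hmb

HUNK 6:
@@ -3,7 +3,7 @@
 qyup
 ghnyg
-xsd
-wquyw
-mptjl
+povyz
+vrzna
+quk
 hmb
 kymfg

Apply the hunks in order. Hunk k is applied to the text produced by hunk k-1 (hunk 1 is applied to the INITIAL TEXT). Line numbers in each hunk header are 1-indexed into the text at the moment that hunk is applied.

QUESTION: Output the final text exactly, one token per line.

Answer: mnzjf
oubvw
qyup
ghnyg
povyz
vrzna
quk
hmb
kymfg
dicj

Derivation:
Hunk 1: at line 2 remove [hwp] add [nhl,xsd,llapq] -> 12 lines: mnzjf oubvw qyup nhl xsd llapq vils xss fnx kixiw kymfg dicj
Hunk 2: at line 6 remove [xss,fnx,kixiw] add [wfbti,wjp] -> 11 lines: mnzjf oubvw qyup nhl xsd llapq vils wfbti wjp kymfg dicj
Hunk 3: at line 2 remove [nhl] add [ghnyg] -> 11 lines: mnzjf oubvw qyup ghnyg xsd llapq vils wfbti wjp kymfg dicj
Hunk 4: at line 6 remove [vils,wfbti,wjp] add [afh,mptjl,hmb] -> 11 lines: mnzjf oubvw qyup ghnyg xsd llapq afh mptjl hmb kymfg dicj
Hunk 5: at line 4 remove [llapq,afh] add [wquyw] -> 10 lines: mnzjf oubvw qyup ghnyg xsd wquyw mptjl hmb kymfg dicj
Hunk 6: at line 3 remove [xsd,wquyw,mptjl] add [povyz,vrzna,quk] -> 10 lines: mnzjf oubvw qyup ghnyg povyz vrzna quk hmb kymfg dicj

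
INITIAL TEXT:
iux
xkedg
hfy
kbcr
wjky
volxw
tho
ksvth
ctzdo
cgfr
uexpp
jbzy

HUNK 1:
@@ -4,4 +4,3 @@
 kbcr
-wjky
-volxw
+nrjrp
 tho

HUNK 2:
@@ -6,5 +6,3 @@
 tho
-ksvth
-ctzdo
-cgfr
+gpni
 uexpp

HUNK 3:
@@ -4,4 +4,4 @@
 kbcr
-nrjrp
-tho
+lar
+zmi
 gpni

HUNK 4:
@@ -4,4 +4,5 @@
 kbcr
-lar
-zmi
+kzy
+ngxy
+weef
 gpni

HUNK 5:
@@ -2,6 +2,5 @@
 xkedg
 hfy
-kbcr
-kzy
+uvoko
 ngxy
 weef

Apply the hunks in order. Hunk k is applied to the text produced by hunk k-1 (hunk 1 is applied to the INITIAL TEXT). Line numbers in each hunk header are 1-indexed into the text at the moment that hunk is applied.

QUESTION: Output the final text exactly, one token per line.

Answer: iux
xkedg
hfy
uvoko
ngxy
weef
gpni
uexpp
jbzy

Derivation:
Hunk 1: at line 4 remove [wjky,volxw] add [nrjrp] -> 11 lines: iux xkedg hfy kbcr nrjrp tho ksvth ctzdo cgfr uexpp jbzy
Hunk 2: at line 6 remove [ksvth,ctzdo,cgfr] add [gpni] -> 9 lines: iux xkedg hfy kbcr nrjrp tho gpni uexpp jbzy
Hunk 3: at line 4 remove [nrjrp,tho] add [lar,zmi] -> 9 lines: iux xkedg hfy kbcr lar zmi gpni uexpp jbzy
Hunk 4: at line 4 remove [lar,zmi] add [kzy,ngxy,weef] -> 10 lines: iux xkedg hfy kbcr kzy ngxy weef gpni uexpp jbzy
Hunk 5: at line 2 remove [kbcr,kzy] add [uvoko] -> 9 lines: iux xkedg hfy uvoko ngxy weef gpni uexpp jbzy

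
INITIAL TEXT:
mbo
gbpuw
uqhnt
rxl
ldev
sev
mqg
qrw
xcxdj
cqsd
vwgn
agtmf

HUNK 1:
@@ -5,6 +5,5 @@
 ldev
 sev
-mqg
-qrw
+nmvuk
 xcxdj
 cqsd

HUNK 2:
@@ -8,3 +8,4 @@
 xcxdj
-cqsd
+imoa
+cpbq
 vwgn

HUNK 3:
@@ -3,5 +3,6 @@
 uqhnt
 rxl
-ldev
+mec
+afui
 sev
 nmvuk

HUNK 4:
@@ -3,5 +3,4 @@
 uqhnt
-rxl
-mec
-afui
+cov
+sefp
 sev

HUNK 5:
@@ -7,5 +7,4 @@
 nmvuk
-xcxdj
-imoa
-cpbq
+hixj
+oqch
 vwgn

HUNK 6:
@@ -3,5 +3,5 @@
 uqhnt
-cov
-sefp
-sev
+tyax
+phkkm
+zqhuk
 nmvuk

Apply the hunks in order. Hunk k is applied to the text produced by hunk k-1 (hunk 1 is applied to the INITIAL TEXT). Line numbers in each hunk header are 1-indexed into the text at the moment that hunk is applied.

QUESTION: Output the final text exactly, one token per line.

Hunk 1: at line 5 remove [mqg,qrw] add [nmvuk] -> 11 lines: mbo gbpuw uqhnt rxl ldev sev nmvuk xcxdj cqsd vwgn agtmf
Hunk 2: at line 8 remove [cqsd] add [imoa,cpbq] -> 12 lines: mbo gbpuw uqhnt rxl ldev sev nmvuk xcxdj imoa cpbq vwgn agtmf
Hunk 3: at line 3 remove [ldev] add [mec,afui] -> 13 lines: mbo gbpuw uqhnt rxl mec afui sev nmvuk xcxdj imoa cpbq vwgn agtmf
Hunk 4: at line 3 remove [rxl,mec,afui] add [cov,sefp] -> 12 lines: mbo gbpuw uqhnt cov sefp sev nmvuk xcxdj imoa cpbq vwgn agtmf
Hunk 5: at line 7 remove [xcxdj,imoa,cpbq] add [hixj,oqch] -> 11 lines: mbo gbpuw uqhnt cov sefp sev nmvuk hixj oqch vwgn agtmf
Hunk 6: at line 3 remove [cov,sefp,sev] add [tyax,phkkm,zqhuk] -> 11 lines: mbo gbpuw uqhnt tyax phkkm zqhuk nmvuk hixj oqch vwgn agtmf

Answer: mbo
gbpuw
uqhnt
tyax
phkkm
zqhuk
nmvuk
hixj
oqch
vwgn
agtmf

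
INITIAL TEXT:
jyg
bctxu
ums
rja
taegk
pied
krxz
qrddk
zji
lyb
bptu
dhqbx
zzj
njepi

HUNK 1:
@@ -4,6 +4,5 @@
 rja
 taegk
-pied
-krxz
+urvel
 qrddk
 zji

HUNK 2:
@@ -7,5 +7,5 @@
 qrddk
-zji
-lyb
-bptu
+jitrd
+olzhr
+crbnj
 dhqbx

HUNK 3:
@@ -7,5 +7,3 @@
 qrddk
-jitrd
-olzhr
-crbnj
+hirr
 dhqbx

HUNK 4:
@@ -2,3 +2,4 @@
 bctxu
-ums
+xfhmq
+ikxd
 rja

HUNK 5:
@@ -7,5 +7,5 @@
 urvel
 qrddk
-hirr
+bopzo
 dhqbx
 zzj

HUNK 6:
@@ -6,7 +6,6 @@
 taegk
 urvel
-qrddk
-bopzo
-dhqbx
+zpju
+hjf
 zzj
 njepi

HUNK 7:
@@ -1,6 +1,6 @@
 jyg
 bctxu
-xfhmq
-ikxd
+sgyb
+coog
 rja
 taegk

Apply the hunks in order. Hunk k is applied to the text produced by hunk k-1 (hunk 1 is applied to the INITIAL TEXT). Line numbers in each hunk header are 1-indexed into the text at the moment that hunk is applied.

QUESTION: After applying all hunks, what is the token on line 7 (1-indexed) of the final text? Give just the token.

Answer: urvel

Derivation:
Hunk 1: at line 4 remove [pied,krxz] add [urvel] -> 13 lines: jyg bctxu ums rja taegk urvel qrddk zji lyb bptu dhqbx zzj njepi
Hunk 2: at line 7 remove [zji,lyb,bptu] add [jitrd,olzhr,crbnj] -> 13 lines: jyg bctxu ums rja taegk urvel qrddk jitrd olzhr crbnj dhqbx zzj njepi
Hunk 3: at line 7 remove [jitrd,olzhr,crbnj] add [hirr] -> 11 lines: jyg bctxu ums rja taegk urvel qrddk hirr dhqbx zzj njepi
Hunk 4: at line 2 remove [ums] add [xfhmq,ikxd] -> 12 lines: jyg bctxu xfhmq ikxd rja taegk urvel qrddk hirr dhqbx zzj njepi
Hunk 5: at line 7 remove [hirr] add [bopzo] -> 12 lines: jyg bctxu xfhmq ikxd rja taegk urvel qrddk bopzo dhqbx zzj njepi
Hunk 6: at line 6 remove [qrddk,bopzo,dhqbx] add [zpju,hjf] -> 11 lines: jyg bctxu xfhmq ikxd rja taegk urvel zpju hjf zzj njepi
Hunk 7: at line 1 remove [xfhmq,ikxd] add [sgyb,coog] -> 11 lines: jyg bctxu sgyb coog rja taegk urvel zpju hjf zzj njepi
Final line 7: urvel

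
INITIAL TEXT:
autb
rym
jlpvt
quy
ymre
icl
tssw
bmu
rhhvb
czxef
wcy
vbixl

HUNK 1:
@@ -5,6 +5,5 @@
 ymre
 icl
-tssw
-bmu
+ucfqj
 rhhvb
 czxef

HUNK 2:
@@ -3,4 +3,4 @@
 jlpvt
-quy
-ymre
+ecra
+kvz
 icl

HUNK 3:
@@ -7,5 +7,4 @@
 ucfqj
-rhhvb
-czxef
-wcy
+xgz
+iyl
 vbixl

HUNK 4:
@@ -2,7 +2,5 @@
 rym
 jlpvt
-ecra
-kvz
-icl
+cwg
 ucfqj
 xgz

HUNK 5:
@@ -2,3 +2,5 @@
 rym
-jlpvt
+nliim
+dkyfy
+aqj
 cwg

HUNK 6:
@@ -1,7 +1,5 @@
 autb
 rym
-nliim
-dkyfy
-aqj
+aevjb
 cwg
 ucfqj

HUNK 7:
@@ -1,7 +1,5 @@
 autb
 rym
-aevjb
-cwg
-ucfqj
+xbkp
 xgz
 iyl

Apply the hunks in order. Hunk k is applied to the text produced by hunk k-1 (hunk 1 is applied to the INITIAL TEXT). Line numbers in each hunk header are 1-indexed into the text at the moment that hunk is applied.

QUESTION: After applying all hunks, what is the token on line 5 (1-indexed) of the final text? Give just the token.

Answer: iyl

Derivation:
Hunk 1: at line 5 remove [tssw,bmu] add [ucfqj] -> 11 lines: autb rym jlpvt quy ymre icl ucfqj rhhvb czxef wcy vbixl
Hunk 2: at line 3 remove [quy,ymre] add [ecra,kvz] -> 11 lines: autb rym jlpvt ecra kvz icl ucfqj rhhvb czxef wcy vbixl
Hunk 3: at line 7 remove [rhhvb,czxef,wcy] add [xgz,iyl] -> 10 lines: autb rym jlpvt ecra kvz icl ucfqj xgz iyl vbixl
Hunk 4: at line 2 remove [ecra,kvz,icl] add [cwg] -> 8 lines: autb rym jlpvt cwg ucfqj xgz iyl vbixl
Hunk 5: at line 2 remove [jlpvt] add [nliim,dkyfy,aqj] -> 10 lines: autb rym nliim dkyfy aqj cwg ucfqj xgz iyl vbixl
Hunk 6: at line 1 remove [nliim,dkyfy,aqj] add [aevjb] -> 8 lines: autb rym aevjb cwg ucfqj xgz iyl vbixl
Hunk 7: at line 1 remove [aevjb,cwg,ucfqj] add [xbkp] -> 6 lines: autb rym xbkp xgz iyl vbixl
Final line 5: iyl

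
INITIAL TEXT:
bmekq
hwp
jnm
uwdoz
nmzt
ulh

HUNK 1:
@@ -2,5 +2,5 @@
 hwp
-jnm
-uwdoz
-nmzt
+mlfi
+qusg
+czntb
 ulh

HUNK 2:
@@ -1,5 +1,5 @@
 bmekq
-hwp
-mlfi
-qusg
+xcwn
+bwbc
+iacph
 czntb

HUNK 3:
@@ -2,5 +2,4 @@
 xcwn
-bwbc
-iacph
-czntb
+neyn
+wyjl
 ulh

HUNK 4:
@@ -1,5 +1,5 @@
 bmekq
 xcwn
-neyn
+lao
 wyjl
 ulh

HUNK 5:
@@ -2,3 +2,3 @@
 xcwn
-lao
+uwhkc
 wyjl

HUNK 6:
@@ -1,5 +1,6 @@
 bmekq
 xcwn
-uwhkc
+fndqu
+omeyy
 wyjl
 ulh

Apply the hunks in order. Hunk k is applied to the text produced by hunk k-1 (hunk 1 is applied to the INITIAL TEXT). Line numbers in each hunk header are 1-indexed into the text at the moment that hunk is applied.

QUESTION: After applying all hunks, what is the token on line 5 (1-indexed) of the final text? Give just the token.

Hunk 1: at line 2 remove [jnm,uwdoz,nmzt] add [mlfi,qusg,czntb] -> 6 lines: bmekq hwp mlfi qusg czntb ulh
Hunk 2: at line 1 remove [hwp,mlfi,qusg] add [xcwn,bwbc,iacph] -> 6 lines: bmekq xcwn bwbc iacph czntb ulh
Hunk 3: at line 2 remove [bwbc,iacph,czntb] add [neyn,wyjl] -> 5 lines: bmekq xcwn neyn wyjl ulh
Hunk 4: at line 1 remove [neyn] add [lao] -> 5 lines: bmekq xcwn lao wyjl ulh
Hunk 5: at line 2 remove [lao] add [uwhkc] -> 5 lines: bmekq xcwn uwhkc wyjl ulh
Hunk 6: at line 1 remove [uwhkc] add [fndqu,omeyy] -> 6 lines: bmekq xcwn fndqu omeyy wyjl ulh
Final line 5: wyjl

Answer: wyjl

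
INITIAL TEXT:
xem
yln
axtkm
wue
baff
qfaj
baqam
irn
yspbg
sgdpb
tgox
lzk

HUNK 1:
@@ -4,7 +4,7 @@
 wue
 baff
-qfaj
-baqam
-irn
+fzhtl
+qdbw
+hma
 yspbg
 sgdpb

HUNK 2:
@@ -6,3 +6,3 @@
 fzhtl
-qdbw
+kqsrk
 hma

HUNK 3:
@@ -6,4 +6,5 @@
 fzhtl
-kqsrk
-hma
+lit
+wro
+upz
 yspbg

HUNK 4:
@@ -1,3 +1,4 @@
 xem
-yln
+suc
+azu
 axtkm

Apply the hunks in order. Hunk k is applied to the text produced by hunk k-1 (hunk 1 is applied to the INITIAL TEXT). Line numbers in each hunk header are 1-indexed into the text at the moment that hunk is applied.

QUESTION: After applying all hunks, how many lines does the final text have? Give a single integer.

Answer: 14

Derivation:
Hunk 1: at line 4 remove [qfaj,baqam,irn] add [fzhtl,qdbw,hma] -> 12 lines: xem yln axtkm wue baff fzhtl qdbw hma yspbg sgdpb tgox lzk
Hunk 2: at line 6 remove [qdbw] add [kqsrk] -> 12 lines: xem yln axtkm wue baff fzhtl kqsrk hma yspbg sgdpb tgox lzk
Hunk 3: at line 6 remove [kqsrk,hma] add [lit,wro,upz] -> 13 lines: xem yln axtkm wue baff fzhtl lit wro upz yspbg sgdpb tgox lzk
Hunk 4: at line 1 remove [yln] add [suc,azu] -> 14 lines: xem suc azu axtkm wue baff fzhtl lit wro upz yspbg sgdpb tgox lzk
Final line count: 14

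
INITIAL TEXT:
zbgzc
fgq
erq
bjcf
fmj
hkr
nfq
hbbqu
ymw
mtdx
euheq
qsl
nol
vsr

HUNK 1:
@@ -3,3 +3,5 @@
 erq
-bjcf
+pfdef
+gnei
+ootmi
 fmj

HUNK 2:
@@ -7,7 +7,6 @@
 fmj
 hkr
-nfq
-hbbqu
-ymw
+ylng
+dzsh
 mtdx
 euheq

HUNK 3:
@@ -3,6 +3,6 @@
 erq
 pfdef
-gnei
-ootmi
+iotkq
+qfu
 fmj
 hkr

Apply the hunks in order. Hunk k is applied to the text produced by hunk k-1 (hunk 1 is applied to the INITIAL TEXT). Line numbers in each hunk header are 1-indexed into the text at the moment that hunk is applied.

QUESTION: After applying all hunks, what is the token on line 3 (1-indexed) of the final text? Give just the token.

Answer: erq

Derivation:
Hunk 1: at line 3 remove [bjcf] add [pfdef,gnei,ootmi] -> 16 lines: zbgzc fgq erq pfdef gnei ootmi fmj hkr nfq hbbqu ymw mtdx euheq qsl nol vsr
Hunk 2: at line 7 remove [nfq,hbbqu,ymw] add [ylng,dzsh] -> 15 lines: zbgzc fgq erq pfdef gnei ootmi fmj hkr ylng dzsh mtdx euheq qsl nol vsr
Hunk 3: at line 3 remove [gnei,ootmi] add [iotkq,qfu] -> 15 lines: zbgzc fgq erq pfdef iotkq qfu fmj hkr ylng dzsh mtdx euheq qsl nol vsr
Final line 3: erq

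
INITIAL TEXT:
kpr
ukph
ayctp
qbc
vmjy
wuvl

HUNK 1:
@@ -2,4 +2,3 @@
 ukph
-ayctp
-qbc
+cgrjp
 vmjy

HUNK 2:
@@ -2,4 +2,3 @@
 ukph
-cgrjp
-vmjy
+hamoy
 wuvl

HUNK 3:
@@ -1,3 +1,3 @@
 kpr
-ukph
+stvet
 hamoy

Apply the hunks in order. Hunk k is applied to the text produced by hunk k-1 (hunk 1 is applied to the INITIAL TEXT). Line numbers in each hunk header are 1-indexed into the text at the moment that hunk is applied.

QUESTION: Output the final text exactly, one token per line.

Hunk 1: at line 2 remove [ayctp,qbc] add [cgrjp] -> 5 lines: kpr ukph cgrjp vmjy wuvl
Hunk 2: at line 2 remove [cgrjp,vmjy] add [hamoy] -> 4 lines: kpr ukph hamoy wuvl
Hunk 3: at line 1 remove [ukph] add [stvet] -> 4 lines: kpr stvet hamoy wuvl

Answer: kpr
stvet
hamoy
wuvl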